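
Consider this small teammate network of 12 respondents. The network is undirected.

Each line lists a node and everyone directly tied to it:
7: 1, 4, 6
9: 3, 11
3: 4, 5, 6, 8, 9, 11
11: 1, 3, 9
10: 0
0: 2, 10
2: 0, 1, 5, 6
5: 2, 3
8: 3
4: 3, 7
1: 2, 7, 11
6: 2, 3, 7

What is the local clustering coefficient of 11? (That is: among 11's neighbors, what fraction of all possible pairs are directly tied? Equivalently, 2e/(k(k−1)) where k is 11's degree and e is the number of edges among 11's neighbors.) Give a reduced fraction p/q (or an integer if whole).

11's neighbors: 1, 3, and 9 (k = 3).
Possible neighbor pairs: C(3,2) = 3. Edges among them: 3–9 → e = 1.
Clustering(11) = 1/3.

1/3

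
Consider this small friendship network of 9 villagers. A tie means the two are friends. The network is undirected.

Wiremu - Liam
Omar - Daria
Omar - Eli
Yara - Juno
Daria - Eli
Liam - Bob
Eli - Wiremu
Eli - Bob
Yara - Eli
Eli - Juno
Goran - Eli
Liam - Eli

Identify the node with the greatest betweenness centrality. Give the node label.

Eli

Unnormalized betweenness of each node: Bob:0, Daria:0, Eli:47/2, Goran:0, Juno:0, Liam:1/2, Omar:0, Wiremu:0, Yara:0.
Eli has the largest value, 47/2, making it the main broker — the node through which the most shortest paths run.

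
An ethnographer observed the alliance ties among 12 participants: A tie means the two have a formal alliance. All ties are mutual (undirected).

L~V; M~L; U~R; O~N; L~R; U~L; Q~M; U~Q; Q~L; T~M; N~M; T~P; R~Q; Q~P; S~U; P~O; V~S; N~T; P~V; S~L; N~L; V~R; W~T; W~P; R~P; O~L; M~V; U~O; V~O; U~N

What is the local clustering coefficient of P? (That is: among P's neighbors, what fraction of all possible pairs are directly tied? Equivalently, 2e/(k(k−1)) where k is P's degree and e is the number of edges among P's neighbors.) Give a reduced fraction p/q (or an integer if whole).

P's neighbors: O, Q, R, T, V, and W (k = 6).
Possible neighbor pairs: C(6,2) = 15. Edges among them: O–V, Q–R, R–V, T–W → e = 4.
Clustering(P) = 4/15.

4/15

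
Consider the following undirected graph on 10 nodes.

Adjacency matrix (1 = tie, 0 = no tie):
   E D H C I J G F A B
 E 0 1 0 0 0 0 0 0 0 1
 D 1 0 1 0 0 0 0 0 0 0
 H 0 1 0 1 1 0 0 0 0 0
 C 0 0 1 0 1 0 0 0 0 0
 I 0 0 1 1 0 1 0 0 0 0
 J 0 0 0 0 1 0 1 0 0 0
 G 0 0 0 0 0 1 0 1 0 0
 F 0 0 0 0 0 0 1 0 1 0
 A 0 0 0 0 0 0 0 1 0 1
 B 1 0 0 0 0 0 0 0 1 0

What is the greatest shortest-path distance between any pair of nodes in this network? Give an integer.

5

Eccentricity of each node (its greatest distance to any other): A:5, B:4, C:5, D:4, E:4, F:4, G:4, H:4, I:4, J:4.
The maximum eccentricity is 5, realized for instance by the pair C–A via C – H – D – E – B – A. So the diameter is 5.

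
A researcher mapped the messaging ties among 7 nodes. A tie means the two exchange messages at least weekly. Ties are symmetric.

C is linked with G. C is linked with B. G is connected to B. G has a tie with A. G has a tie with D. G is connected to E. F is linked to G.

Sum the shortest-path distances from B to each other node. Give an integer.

10

Distances from B: A:2, C:1, D:2, E:2, F:2, G:1.
Sum = 2 + 1 + 2 + 2 + 2 + 1 = 10.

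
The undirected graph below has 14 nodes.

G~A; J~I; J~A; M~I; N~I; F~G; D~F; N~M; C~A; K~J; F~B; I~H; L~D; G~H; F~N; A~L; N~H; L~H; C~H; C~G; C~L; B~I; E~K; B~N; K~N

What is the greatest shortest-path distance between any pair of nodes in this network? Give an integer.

4

Eccentricity of each node (its greatest distance to any other): A:3, B:3, C:4, D:4, E:4, F:3, G:4, H:3, I:3, J:3, K:3, L:4, M:3, N:3.
The maximum eccentricity is 4, realized for instance by the pair E–L via E – K – N – H – L. So the diameter is 4.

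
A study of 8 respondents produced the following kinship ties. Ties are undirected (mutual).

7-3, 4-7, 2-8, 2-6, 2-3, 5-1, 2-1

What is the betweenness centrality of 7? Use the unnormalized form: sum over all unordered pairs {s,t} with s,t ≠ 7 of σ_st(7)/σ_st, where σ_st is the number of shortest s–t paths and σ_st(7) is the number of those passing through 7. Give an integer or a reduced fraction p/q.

6

Pairs whose geodesics pass through 7 — 2–4: 1; 5–4: 1; 6–4: 1; 3–4: 1; 4–1: 1; 4–8: 1.
All other pairs contribute 0.
Summing the contributions gives betweenness(7) = 6.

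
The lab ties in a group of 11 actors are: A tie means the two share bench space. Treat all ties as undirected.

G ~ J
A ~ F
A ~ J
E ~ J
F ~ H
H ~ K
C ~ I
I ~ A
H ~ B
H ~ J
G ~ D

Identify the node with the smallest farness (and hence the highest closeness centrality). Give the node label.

Farness (sum of distances to all others) for each node — A:20, B:29, C:36, D:33, E:26, F:23, G:24, H:20, I:27, J:17, K:29.
The smallest farness is 17, for J, so J has the highest closeness.

J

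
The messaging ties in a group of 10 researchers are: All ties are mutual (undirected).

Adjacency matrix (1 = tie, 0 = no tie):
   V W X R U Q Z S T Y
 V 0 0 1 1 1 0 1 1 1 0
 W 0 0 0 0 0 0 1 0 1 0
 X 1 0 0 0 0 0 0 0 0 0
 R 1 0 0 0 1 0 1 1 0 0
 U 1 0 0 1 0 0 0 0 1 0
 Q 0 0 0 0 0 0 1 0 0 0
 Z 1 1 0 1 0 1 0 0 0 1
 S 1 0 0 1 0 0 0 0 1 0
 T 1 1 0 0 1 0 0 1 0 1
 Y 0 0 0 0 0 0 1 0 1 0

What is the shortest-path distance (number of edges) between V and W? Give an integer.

One shortest route is V – T – W, which uses 2 edges, and V and W are not directly tied, so nothing shorter exists. So d(V,W) = 2.

2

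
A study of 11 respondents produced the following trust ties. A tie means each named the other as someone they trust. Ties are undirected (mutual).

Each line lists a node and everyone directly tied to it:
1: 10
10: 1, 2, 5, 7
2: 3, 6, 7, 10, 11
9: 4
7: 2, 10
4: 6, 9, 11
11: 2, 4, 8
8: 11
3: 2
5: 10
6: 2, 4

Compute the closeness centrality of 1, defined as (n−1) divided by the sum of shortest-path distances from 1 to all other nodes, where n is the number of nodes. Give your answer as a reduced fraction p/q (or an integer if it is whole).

10/29

Distances from 1: 2:2, 3:3, 4:4, 5:2, 6:3, 7:2, 8:4, 9:5, 10:1, 11:3. Sum = 29.
n = 11, so closeness = 10/29.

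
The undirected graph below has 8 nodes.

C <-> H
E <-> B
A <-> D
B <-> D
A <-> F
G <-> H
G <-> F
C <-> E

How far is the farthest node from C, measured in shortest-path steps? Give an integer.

4

Distances from C: A:4, B:2, D:3, E:1, F:3, G:2, H:1.
The largest is 4 (to A), so the eccentricity of C is 4.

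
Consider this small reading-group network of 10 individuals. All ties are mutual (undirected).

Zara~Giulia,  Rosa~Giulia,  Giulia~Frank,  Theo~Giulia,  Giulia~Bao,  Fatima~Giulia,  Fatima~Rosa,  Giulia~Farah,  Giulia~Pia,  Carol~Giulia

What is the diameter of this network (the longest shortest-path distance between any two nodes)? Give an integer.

Eccentricity of each node (its greatest distance to any other): Bao:2, Carol:2, Farah:2, Fatima:2, Frank:2, Giulia:1, Pia:2, Rosa:2, Theo:2, Zara:2.
The maximum eccentricity is 2, realized for instance by the pair Carol–Rosa via Carol – Giulia – Rosa. So the diameter is 2.

2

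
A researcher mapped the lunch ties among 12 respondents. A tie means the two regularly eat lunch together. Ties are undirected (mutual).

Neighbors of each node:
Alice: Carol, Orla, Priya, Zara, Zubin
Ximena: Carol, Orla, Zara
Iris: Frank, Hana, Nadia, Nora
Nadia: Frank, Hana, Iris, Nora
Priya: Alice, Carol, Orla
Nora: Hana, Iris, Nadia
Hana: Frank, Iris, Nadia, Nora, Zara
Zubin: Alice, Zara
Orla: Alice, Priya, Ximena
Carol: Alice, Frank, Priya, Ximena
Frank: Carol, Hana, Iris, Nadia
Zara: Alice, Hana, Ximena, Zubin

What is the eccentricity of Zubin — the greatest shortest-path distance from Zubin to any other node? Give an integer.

Distances from Zubin: Alice:1, Carol:2, Frank:3, Hana:2, Iris:3, Nadia:3, Nora:3, Orla:2, Priya:2, Ximena:2, Zara:1.
The largest is 3 (to Frank, Iris, Nora, and Nadia), so the eccentricity of Zubin is 3.

3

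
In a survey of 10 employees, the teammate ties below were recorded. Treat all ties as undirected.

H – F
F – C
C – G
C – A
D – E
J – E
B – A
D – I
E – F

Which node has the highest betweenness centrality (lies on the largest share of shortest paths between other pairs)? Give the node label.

Unnormalized betweenness of each node: A:8, B:0, C:20, D:8, E:20, F:24, G:0, H:0, I:0, J:0.
F has the largest value, 24, making it the main broker — the node through which the most shortest paths run.

F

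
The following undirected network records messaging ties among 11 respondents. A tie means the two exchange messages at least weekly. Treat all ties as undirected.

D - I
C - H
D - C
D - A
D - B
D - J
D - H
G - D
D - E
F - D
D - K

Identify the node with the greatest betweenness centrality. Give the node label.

D

Unnormalized betweenness of each node: A:0, B:0, C:0, D:44, E:0, F:0, G:0, H:0, I:0, J:0, K:0.
D has the largest value, 44, making it the main broker — the node through which the most shortest paths run.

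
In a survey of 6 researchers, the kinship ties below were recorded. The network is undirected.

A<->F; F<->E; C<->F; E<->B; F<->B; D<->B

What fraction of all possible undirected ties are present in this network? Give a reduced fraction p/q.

2/5

There are 6 edges and 6 nodes, so the maximum possible is C(6,2) = 15.
Density = 6/15 = 2/5.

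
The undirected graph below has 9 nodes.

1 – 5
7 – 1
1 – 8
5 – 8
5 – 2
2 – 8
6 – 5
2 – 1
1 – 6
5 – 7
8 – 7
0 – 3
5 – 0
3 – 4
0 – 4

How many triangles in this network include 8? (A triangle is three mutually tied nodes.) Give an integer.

5

8's neighbors: 1, 2, 5, and 7.
Neighbor pairs that are themselves tied: 8–1–2; 8–1–5; 8–1–7; 8–2–5; 8–5–7. Each forms one triangle with 8, for 5 in total.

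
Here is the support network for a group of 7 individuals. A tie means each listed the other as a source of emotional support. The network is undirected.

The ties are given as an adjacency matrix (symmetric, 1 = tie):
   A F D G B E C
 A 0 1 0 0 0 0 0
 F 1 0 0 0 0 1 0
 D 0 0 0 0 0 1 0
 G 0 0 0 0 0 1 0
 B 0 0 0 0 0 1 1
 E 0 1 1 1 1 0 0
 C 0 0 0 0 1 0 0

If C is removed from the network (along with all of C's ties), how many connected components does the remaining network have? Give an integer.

1

C's neighbors (B) remain reachable from one another through other ties, so the rest of the network stays in one piece.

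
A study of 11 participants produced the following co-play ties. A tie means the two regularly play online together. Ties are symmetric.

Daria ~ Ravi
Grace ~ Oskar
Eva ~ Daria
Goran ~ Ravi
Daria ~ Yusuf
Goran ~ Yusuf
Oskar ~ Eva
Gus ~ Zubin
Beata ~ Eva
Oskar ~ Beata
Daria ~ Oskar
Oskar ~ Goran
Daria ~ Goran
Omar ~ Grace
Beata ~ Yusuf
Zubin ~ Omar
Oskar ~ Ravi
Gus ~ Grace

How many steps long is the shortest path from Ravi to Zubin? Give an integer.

4

One shortest route is Ravi – Oskar – Grace – Gus – Zubin, which uses 4 edges, and at distance 3 from Ravi we only reach {Gus, Omar}, which does not include Zubin. So d(Ravi,Zubin) = 4.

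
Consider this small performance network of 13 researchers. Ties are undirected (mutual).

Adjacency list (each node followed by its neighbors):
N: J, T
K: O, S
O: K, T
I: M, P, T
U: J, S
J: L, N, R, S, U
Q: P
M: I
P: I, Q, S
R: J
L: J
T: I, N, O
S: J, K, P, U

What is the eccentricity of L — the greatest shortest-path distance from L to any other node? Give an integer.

Distances from L: I:4, J:1, K:3, M:5, N:2, O:4, P:3, Q:4, R:2, S:2, T:3, U:2.
The largest is 5 (to M), so the eccentricity of L is 5.

5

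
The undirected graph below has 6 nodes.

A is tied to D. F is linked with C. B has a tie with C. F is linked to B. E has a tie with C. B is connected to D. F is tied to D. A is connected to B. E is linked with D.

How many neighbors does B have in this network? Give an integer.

4

B is directly tied to A, C, D, and F. That is 4 neighbors, so the degree of B is 4.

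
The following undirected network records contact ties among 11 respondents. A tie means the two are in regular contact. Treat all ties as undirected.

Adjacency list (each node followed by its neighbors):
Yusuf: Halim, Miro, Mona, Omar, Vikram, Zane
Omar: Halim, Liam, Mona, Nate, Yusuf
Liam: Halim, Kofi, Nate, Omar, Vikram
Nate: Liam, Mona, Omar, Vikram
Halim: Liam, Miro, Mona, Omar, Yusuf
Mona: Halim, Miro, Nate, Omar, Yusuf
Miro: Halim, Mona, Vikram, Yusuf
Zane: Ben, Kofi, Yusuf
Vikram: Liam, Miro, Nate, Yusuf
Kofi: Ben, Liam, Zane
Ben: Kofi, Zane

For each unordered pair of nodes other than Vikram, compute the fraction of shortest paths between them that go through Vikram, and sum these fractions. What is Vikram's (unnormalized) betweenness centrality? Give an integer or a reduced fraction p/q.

Pairs whose geodesics pass through Vikram — Liam–Miro: 1/2; Liam–Yusuf: 1/3; Nate–Miro: 1/2; Nate–Yusuf: 1/3; Nate–Zane: 1/4; Miro–Kofi: 1/3.
All other pairs contribute 0.
Summing the contributions gives betweenness(Vikram) = 9/4.

9/4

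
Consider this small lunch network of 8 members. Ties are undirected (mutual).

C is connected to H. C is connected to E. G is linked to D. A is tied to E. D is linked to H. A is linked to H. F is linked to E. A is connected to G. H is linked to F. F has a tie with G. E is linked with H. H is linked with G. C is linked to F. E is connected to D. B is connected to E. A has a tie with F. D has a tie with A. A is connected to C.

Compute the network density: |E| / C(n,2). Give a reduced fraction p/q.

9/14

There are 18 edges and 8 nodes, so the maximum possible is C(8,2) = 28.
Density = 18/28 = 9/14.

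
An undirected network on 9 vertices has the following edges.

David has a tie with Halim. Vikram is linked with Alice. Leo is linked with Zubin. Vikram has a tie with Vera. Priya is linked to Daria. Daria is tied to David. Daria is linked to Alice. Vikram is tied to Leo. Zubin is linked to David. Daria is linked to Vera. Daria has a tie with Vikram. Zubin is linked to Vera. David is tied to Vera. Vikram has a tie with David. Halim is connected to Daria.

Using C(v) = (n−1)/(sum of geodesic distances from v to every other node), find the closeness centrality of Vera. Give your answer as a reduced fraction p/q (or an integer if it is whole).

Distances from Vera: Alice:2, Daria:1, David:1, Halim:2, Leo:2, Priya:2, Vikram:1, Zubin:1. Sum = 12.
n = 9, so closeness = 8/12 = 2/3.

2/3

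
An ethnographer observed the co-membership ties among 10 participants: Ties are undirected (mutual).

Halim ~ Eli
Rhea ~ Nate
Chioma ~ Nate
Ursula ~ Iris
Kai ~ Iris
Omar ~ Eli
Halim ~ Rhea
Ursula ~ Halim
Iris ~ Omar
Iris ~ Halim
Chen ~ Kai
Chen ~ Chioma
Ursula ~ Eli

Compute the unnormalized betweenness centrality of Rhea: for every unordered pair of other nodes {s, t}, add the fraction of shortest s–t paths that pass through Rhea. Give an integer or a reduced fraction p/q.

Pairs whose geodesics pass through Rhea — Halim–Chioma: 1; Halim–Nate: 1; Ursula–Chioma: 1/2; Ursula–Nate: 1; Eli–Chioma: 1; Eli–Nate: 1; Omar–Nate: 2/2; Iris–Nate: 1.
All other pairs contribute 0.
Summing the contributions gives betweenness(Rhea) = 15/2.

15/2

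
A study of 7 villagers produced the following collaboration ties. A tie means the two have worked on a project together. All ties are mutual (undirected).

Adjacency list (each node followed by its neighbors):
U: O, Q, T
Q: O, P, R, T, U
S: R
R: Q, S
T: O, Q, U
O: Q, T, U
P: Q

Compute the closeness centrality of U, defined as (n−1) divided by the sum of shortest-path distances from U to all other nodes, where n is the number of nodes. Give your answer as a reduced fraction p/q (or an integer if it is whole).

Distances from U: O:1, P:2, Q:1, R:2, S:3, T:1. Sum = 10.
n = 7, so closeness = 6/10 = 3/5.

3/5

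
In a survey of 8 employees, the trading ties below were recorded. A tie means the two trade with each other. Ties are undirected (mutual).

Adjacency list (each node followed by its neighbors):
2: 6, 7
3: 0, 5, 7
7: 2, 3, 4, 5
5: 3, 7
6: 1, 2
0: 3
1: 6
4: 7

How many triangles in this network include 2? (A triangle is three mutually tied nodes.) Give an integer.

2's neighbors are 6 and 7, but none of them are tied to each other, so no triangle contains 2.

0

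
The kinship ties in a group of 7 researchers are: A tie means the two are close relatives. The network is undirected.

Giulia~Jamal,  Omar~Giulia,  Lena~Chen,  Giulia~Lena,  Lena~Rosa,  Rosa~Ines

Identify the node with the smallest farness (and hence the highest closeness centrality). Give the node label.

Lena

Farness (sum of distances to all others) for each node — Chen:14, Giulia:10, Ines:17, Jamal:15, Lena:9, Omar:15, Rosa:12.
The smallest farness is 9, for Lena, so Lena has the highest closeness.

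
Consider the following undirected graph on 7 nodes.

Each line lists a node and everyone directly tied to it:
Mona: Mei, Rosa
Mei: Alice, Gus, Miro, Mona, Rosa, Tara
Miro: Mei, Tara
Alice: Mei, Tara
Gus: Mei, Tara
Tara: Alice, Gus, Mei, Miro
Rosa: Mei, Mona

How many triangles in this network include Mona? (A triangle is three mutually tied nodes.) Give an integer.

Mona's neighbors: Mei and Rosa.
Neighbor pairs that are themselves tied: Mona–Mei–Rosa. Each forms one triangle with Mona, for 1 in total.

1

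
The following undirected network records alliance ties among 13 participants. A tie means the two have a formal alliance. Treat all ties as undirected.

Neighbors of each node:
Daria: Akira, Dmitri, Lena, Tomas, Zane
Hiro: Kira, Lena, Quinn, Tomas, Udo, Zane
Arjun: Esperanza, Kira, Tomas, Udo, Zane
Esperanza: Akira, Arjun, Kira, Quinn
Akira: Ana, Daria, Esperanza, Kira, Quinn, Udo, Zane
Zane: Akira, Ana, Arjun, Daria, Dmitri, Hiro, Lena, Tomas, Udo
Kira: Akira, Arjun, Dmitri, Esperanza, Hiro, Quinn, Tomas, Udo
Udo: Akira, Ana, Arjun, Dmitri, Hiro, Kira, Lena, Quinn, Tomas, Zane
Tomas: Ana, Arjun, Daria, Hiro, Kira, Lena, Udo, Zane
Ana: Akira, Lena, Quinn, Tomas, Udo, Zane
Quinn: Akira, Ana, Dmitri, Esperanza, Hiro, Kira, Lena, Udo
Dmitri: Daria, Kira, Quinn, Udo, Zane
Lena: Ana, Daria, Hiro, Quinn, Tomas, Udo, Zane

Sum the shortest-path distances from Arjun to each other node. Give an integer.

19

Distances from Arjun: Akira:2, Ana:2, Daria:2, Dmitri:2, Esperanza:1, Hiro:2, Kira:1, Lena:2, Quinn:2, Tomas:1, Udo:1, Zane:1.
Sum = 2 + 2 + 2 + 2 + 1 + 2 + 1 + 2 + 2 + 1 + 1 + 1 = 19.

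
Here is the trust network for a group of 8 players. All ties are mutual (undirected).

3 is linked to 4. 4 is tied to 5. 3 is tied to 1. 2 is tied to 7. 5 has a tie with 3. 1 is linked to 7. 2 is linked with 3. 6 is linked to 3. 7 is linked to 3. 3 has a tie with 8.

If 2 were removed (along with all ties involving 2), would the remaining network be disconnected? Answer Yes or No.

Even without 2, every remaining node can still reach every other (the residual graph is connected), so 2 is not a cut vertex.

No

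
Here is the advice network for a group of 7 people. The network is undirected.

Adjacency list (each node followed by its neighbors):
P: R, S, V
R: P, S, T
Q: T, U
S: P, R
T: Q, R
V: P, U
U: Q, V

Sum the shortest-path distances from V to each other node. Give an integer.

Distances from V: P:1, Q:2, R:2, S:2, T:3, U:1.
Sum = 1 + 2 + 2 + 2 + 3 + 1 = 11.

11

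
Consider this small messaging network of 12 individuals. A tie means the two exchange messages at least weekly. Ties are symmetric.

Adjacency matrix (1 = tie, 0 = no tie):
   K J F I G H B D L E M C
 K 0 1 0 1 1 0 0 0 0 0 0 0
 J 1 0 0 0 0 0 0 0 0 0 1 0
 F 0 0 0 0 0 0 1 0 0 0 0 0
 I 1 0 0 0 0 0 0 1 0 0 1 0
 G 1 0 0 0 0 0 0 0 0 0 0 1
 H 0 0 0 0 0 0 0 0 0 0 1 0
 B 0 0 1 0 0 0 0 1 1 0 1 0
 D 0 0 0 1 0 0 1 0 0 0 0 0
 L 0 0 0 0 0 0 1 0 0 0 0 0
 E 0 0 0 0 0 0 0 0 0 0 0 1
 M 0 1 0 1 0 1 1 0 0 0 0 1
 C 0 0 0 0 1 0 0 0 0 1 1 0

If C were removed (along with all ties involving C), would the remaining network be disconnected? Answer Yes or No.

Yes

Removing C leaves {B, D, F, G, H, I, J, K, L, and M} with no path to {E}, so the network splits into 2 components. C is a cut vertex.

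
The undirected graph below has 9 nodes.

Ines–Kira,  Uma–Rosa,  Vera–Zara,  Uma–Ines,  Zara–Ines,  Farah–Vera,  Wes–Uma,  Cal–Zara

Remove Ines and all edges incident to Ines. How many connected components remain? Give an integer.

Without Ines, the remaining ties split the others into: {Cal, Farah, Vera, Zara}; {Rosa, Uma, Wes}; {Kira}.
That's 3 separate components.

3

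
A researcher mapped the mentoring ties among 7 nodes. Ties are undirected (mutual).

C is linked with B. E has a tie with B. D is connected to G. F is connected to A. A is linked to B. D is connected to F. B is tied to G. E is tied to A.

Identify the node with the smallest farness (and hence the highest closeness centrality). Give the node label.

B

Farness (sum of distances to all others) for each node — A:9, B:8, C:13, D:12, E:11, F:11, G:10.
The smallest farness is 8, for B, so B has the highest closeness.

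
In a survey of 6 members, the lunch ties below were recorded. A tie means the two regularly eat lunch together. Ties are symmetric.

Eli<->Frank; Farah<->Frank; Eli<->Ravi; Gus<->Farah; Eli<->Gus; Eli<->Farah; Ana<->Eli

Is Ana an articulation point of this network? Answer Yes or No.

Even without Ana, every remaining node can still reach every other (the residual graph is connected), so Ana is not a cut vertex.

No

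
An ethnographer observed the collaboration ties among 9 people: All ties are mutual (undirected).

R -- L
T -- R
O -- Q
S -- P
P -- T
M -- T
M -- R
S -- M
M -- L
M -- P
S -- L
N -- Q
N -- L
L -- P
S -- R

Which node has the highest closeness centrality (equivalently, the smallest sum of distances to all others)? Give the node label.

L

Farness (sum of distances to all others) for each node — L:12, M:14, N:15, O:27, P:15, Q:20, R:15, S:15, T:19.
The smallest farness is 12, for L, so L has the highest closeness.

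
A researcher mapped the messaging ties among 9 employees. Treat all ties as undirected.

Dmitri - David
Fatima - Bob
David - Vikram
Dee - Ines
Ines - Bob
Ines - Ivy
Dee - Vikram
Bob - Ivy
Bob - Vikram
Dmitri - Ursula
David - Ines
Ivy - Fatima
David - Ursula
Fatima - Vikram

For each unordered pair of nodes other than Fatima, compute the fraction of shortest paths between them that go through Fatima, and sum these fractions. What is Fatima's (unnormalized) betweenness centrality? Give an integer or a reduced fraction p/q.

Pairs whose geodesics pass through Fatima — Ivy–Vikram: 1/2.
All other pairs contribute 0.
Summing the contributions gives betweenness(Fatima) = 1/2.

1/2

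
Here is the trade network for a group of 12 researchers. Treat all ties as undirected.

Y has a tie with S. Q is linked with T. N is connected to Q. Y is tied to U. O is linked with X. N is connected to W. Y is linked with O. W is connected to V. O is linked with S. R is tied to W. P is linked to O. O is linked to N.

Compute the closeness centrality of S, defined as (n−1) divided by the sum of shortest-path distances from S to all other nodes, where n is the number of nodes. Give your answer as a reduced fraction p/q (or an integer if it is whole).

Distances from S: N:2, O:1, P:2, Q:3, R:4, T:4, U:2, V:4, W:3, X:2, Y:1. Sum = 28.
n = 12, so closeness = 11/28.

11/28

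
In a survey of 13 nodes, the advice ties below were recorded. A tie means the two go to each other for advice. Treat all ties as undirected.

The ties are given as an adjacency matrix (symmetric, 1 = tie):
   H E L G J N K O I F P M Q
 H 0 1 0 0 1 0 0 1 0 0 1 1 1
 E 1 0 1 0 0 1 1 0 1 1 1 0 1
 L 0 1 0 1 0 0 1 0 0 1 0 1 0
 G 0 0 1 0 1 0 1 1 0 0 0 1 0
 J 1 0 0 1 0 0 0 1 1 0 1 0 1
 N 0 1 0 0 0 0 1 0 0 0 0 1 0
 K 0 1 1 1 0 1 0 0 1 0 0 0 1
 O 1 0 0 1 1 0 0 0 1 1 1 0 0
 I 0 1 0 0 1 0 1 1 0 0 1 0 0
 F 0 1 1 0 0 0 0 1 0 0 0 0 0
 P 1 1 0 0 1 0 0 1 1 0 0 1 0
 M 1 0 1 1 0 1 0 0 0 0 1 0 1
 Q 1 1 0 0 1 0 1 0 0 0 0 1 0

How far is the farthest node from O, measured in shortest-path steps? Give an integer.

3

Distances from O: E:2, F:1, G:1, H:1, I:1, J:1, K:2, L:2, M:2, N:3, P:1, Q:2.
The largest is 3 (to N), so the eccentricity of O is 3.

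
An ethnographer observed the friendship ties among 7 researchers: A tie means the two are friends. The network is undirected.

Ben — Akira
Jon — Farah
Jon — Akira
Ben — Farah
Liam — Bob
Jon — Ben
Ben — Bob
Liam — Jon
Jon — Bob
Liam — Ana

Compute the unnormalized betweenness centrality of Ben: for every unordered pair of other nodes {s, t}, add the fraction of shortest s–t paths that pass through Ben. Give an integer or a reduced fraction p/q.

3/2

Pairs whose geodesics pass through Ben — Akira–Farah: 1/2; Akira–Bob: 1/2; Farah–Bob: 1/2.
All other pairs contribute 0.
Summing the contributions gives betweenness(Ben) = 3/2.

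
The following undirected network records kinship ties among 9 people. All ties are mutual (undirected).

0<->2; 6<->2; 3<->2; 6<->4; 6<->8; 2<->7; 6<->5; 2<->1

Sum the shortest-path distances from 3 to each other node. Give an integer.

Distances from 3: 0:2, 1:2, 2:1, 4:3, 5:3, 6:2, 7:2, 8:3.
Sum = 2 + 2 + 1 + 3 + 3 + 2 + 2 + 3 = 18.

18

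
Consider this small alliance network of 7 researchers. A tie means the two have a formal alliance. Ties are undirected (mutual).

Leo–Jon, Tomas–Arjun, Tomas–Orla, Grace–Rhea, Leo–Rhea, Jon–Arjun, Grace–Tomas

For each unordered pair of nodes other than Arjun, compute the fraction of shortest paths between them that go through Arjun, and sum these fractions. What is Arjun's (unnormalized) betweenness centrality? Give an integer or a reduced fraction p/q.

Pairs whose geodesics pass through Arjun — Grace–Jon: 1/2; Jon–Orla: 1; Jon–Tomas: 1; Orla–Leo: 1/2; Leo–Tomas: 1/2.
All other pairs contribute 0.
Summing the contributions gives betweenness(Arjun) = 7/2.

7/2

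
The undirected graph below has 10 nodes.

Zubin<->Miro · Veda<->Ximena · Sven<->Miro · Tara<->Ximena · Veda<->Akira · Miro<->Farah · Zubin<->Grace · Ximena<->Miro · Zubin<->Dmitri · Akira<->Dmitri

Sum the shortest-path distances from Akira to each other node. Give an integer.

23

Distances from Akira: Dmitri:1, Farah:4, Grace:3, Miro:3, Sven:4, Tara:3, Veda:1, Ximena:2, Zubin:2.
Sum = 1 + 4 + 3 + 3 + 4 + 3 + 1 + 2 + 2 = 23.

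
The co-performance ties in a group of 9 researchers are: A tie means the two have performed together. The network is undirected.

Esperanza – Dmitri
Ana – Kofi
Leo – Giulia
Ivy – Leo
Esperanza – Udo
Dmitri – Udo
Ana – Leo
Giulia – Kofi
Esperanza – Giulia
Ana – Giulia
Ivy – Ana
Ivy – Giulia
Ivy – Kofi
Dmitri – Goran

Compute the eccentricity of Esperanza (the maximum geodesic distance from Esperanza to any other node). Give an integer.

Distances from Esperanza: Ana:2, Dmitri:1, Giulia:1, Goran:2, Ivy:2, Kofi:2, Leo:2, Udo:1.
The largest is 2 (to Goran, Ivy, Ana, Kofi, and Leo), so the eccentricity of Esperanza is 2.

2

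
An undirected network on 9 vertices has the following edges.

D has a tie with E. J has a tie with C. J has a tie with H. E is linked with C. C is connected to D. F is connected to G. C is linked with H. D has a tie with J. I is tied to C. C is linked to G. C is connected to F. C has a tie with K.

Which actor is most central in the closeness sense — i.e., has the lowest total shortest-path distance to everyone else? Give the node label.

Farness (sum of distances to all others) for each node — C:8, D:13, E:14, F:14, G:14, H:14, I:15, J:13, K:15.
The smallest farness is 8, for C, so C has the highest closeness.

C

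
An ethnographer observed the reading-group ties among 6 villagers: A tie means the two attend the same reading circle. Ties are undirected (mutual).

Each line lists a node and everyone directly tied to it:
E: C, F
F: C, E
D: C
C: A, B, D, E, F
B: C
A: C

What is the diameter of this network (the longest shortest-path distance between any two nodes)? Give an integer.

Eccentricity of each node (its greatest distance to any other): A:2, B:2, C:1, D:2, E:2, F:2.
The maximum eccentricity is 2, realized for instance by the pair F–B via F – C – B. So the diameter is 2.

2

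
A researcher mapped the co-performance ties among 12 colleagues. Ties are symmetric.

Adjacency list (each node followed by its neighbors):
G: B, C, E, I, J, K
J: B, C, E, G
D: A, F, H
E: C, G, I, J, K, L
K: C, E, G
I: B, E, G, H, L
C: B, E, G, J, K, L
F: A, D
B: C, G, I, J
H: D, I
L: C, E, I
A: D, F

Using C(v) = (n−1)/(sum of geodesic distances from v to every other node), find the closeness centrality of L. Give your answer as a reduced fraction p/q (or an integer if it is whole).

11/24

Distances from L: A:4, B:2, C:1, D:3, E:1, F:4, G:2, H:2, I:1, J:2, K:2. Sum = 24.
n = 12, so closeness = 11/24.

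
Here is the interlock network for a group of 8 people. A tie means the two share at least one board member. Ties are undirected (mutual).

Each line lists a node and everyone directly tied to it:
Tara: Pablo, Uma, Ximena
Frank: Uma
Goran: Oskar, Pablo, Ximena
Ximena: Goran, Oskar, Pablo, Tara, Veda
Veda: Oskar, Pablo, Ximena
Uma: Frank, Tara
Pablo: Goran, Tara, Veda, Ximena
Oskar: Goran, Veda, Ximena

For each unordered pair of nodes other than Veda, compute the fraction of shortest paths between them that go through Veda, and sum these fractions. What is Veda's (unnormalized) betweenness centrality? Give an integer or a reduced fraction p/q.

Pairs whose geodesics pass through Veda — Pablo–Oskar: 1/3.
All other pairs contribute 0.
Summing the contributions gives betweenness(Veda) = 1/3.

1/3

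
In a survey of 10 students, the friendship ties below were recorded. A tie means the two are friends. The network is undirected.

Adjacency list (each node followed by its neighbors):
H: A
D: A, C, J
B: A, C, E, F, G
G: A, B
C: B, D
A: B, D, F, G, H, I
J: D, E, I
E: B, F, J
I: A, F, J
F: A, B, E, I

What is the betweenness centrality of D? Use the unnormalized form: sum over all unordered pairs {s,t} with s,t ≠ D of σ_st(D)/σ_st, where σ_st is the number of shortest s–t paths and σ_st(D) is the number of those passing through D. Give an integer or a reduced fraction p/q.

Pairs whose geodesics pass through D — A–J: 1/2; A–C: 1/2; J–C: 1; J–H: 1/2; J–G: 1/3; C–H: 1/2; C–I: 2/4.
All other pairs contribute 0.
Summing the contributions gives betweenness(D) = 23/6.

23/6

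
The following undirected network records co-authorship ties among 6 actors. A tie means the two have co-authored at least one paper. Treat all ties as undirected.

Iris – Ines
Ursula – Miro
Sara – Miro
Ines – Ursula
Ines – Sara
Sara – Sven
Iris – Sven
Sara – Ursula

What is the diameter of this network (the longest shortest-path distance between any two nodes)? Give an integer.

3

Eccentricity of each node (its greatest distance to any other): Ines:2, Iris:3, Miro:3, Sara:2, Sven:2, Ursula:2.
The maximum eccentricity is 3, realized for instance by the pair Iris–Miro via Iris – Ines – Ursula – Miro. So the diameter is 3.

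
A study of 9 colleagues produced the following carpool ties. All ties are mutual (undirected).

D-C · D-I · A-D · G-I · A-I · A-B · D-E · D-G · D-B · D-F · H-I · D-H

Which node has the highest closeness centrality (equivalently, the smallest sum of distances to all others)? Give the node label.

D

Farness (sum of distances to all others) for each node — A:13, B:14, C:15, D:8, E:15, F:15, G:14, H:14, I:12.
The smallest farness is 8, for D, so D has the highest closeness.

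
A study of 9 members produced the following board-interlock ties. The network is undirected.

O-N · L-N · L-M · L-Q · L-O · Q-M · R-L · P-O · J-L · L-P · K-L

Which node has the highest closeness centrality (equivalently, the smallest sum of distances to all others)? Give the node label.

L

Farness (sum of distances to all others) for each node — J:15, K:15, L:8, M:14, N:14, O:13, P:14, Q:14, R:15.
The smallest farness is 8, for L, so L has the highest closeness.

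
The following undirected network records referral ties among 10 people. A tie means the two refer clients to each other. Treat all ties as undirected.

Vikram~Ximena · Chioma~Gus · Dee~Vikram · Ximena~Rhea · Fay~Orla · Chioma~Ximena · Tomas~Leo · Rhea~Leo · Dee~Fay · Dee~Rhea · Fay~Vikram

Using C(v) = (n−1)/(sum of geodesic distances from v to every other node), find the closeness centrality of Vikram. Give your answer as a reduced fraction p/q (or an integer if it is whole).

Distances from Vikram: Chioma:2, Dee:1, Fay:1, Gus:3, Leo:3, Orla:2, Rhea:2, Tomas:4, Ximena:1. Sum = 19.
n = 10, so closeness = 9/19.

9/19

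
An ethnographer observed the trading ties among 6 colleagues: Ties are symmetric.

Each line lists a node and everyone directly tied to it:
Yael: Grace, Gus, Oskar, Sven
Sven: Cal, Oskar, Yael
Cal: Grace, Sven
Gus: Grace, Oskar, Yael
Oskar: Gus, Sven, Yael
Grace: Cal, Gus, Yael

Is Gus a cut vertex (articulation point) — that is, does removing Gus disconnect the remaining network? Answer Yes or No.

No

Even without Gus, every remaining node can still reach every other (the residual graph is connected), so Gus is not a cut vertex.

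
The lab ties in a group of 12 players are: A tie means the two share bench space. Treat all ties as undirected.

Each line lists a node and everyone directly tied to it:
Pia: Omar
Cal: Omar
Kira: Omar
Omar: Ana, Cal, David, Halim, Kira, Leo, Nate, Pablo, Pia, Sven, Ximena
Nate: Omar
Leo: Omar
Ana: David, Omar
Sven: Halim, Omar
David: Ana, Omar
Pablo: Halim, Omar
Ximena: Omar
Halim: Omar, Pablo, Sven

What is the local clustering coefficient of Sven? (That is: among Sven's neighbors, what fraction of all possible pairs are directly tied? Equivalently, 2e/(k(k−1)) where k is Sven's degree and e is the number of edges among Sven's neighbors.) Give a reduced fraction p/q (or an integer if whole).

1

Sven's neighbors: Halim and Omar (k = 2).
Possible neighbor pairs: C(2,2) = 1. Edges among them: Halim–Omar → e = 1.
Clustering(Sven) = 1/1.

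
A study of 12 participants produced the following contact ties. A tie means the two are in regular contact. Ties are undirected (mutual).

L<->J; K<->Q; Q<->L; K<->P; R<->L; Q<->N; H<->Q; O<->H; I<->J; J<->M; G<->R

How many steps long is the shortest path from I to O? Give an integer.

5

One shortest route is I – J – L – Q – H – O, which uses 5 edges, and at distance 4 from I we only reach {G, H, K, N}, which does not include O. So d(I,O) = 5.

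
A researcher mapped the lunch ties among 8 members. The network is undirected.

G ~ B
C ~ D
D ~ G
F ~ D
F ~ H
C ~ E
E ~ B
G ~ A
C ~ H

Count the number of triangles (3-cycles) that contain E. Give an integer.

E's neighbors are B and C, but none of them are tied to each other, so no triangle contains E.

0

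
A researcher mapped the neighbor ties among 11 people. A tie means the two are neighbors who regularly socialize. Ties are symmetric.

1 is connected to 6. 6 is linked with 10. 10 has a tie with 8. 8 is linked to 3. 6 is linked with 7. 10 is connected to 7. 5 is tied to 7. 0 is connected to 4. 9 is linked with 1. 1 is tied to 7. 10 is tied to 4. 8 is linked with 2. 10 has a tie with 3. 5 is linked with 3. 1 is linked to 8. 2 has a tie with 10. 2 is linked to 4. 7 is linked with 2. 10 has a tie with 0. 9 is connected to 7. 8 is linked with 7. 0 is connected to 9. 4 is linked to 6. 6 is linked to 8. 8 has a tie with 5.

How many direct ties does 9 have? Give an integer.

9 is directly tied to 0, 1, and 7. That is 3 neighbors, so the degree of 9 is 3.

3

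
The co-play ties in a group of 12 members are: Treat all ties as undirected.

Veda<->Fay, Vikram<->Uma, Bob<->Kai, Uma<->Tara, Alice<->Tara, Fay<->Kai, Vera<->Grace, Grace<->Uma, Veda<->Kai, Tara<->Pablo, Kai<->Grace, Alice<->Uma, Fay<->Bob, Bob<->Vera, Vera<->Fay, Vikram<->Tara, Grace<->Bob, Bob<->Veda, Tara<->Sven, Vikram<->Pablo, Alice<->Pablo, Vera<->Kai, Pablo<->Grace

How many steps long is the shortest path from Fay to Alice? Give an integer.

One shortest route is Fay – Vera – Grace – Uma – Alice, which uses 4 edges, and at distance 3 from Fay we only reach {Pablo, Uma}, which does not include Alice. So d(Fay,Alice) = 4.

4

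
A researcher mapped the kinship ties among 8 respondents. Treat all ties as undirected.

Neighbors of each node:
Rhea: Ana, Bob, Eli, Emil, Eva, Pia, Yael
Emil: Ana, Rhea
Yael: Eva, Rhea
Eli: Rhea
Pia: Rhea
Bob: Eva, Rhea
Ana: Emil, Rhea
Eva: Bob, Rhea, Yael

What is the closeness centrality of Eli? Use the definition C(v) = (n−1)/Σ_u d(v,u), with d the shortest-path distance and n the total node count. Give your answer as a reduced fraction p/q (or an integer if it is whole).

7/13

Distances from Eli: Ana:2, Bob:2, Emil:2, Eva:2, Pia:2, Rhea:1, Yael:2. Sum = 13.
n = 8, so closeness = 7/13.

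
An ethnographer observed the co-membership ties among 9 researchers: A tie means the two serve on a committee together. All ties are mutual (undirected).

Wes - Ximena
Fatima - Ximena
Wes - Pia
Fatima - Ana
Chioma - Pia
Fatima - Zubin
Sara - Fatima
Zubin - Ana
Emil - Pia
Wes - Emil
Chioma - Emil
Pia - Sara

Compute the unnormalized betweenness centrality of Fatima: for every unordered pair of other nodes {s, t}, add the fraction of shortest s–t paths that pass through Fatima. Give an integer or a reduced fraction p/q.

13

Pairs whose geodesics pass through Fatima — Zubin–Sara: 1; Zubin–Ximena: 1; Zubin–Chioma: 1; Zubin–Wes: 1; Zubin–Pia: 1; Zubin–Emil: 2/2; Ana–Sara: 1; Ana–Ximena: 1; Ana–Chioma: 1; Ana–Wes: 1; Ana–Pia: 1; Ana–Emil: 2/2; Sara–Ximena: 1.
All other pairs contribute 0.
Summing the contributions gives betweenness(Fatima) = 13.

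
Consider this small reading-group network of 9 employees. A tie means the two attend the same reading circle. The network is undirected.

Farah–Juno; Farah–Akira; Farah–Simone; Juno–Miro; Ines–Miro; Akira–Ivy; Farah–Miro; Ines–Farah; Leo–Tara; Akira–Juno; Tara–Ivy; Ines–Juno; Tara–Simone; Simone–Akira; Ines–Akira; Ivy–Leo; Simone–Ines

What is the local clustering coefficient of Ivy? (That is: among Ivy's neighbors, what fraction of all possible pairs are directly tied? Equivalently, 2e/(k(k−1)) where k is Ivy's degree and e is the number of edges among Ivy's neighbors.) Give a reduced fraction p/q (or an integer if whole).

1/3

Ivy's neighbors: Akira, Leo, and Tara (k = 3).
Possible neighbor pairs: C(3,2) = 3. Edges among them: Leo–Tara → e = 1.
Clustering(Ivy) = 1/3.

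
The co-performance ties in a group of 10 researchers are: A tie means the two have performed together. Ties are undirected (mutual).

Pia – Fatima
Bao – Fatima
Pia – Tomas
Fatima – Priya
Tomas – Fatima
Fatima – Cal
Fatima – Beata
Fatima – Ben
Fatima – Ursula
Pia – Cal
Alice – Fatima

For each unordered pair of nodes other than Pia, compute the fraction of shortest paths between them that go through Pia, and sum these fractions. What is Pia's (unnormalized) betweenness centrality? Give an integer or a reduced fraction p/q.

Pairs whose geodesics pass through Pia — Tomas–Cal: 1/2.
All other pairs contribute 0.
Summing the contributions gives betweenness(Pia) = 1/2.

1/2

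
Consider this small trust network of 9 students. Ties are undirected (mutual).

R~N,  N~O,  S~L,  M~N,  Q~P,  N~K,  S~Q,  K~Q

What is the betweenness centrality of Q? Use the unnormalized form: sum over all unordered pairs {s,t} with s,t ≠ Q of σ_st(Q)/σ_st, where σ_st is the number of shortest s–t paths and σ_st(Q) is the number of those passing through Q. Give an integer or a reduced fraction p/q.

17

Pairs whose geodesics pass through Q — O–S: 1; O–L: 1; O–P: 1; K–S: 1; K–L: 1; K–P: 1; R–S: 1; R–L: 1; R–P: 1; S–M: 1; S–N: 1; S–P: 1; M–L: 1; M–P: 1 … (+3 more pairs).
All other pairs contribute 0.
Summing the contributions gives betweenness(Q) = 17.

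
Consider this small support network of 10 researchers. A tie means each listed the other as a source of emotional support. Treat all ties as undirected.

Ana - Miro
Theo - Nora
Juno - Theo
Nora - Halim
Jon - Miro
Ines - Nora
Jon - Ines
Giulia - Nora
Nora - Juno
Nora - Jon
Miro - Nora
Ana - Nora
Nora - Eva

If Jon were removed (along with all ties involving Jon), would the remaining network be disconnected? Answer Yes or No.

Even without Jon, every remaining node can still reach every other (the residual graph is connected), so Jon is not a cut vertex.

No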